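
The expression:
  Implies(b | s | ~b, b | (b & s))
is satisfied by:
  {b: True}


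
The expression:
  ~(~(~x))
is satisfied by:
  {x: False}


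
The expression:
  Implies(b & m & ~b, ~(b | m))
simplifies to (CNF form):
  True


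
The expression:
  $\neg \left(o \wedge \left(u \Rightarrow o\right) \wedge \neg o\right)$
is always true.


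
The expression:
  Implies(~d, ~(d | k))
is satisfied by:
  {d: True, k: False}
  {k: False, d: False}
  {k: True, d: True}


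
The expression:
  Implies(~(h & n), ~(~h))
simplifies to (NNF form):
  h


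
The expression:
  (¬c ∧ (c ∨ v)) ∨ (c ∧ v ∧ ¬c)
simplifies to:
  v ∧ ¬c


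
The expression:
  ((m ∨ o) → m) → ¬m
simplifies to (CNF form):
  ¬m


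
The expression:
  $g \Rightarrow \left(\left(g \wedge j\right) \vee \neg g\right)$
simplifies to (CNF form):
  $j \vee \neg g$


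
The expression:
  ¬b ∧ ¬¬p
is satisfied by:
  {p: True, b: False}


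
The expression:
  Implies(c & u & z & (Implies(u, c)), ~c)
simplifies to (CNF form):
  ~c | ~u | ~z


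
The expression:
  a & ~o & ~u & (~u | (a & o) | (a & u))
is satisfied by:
  {a: True, u: False, o: False}


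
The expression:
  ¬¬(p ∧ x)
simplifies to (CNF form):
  p ∧ x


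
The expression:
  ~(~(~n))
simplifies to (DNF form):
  ~n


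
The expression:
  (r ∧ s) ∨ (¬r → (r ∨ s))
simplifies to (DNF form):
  r ∨ s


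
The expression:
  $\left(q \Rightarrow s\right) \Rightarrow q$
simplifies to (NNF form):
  $q$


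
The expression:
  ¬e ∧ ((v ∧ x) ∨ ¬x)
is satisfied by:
  {v: True, e: False, x: False}
  {v: False, e: False, x: False}
  {x: True, v: True, e: False}


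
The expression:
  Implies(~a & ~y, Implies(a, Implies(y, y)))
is always true.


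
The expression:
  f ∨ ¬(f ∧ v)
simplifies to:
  True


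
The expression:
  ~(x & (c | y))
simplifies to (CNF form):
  (~c | ~x) & (~x | ~y)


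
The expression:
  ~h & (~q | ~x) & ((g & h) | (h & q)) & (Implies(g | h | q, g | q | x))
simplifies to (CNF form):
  False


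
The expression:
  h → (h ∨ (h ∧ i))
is always true.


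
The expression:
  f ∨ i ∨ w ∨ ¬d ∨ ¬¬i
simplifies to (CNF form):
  f ∨ i ∨ w ∨ ¬d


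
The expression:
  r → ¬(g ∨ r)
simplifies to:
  ¬r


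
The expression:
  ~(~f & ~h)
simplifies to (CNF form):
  f | h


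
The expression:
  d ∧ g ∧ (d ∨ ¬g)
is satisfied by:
  {d: True, g: True}


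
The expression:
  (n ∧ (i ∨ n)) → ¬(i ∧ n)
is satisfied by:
  {n: False, i: False}
  {i: True, n: False}
  {n: True, i: False}


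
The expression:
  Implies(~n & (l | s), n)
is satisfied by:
  {n: True, s: False, l: False}
  {n: True, l: True, s: False}
  {n: True, s: True, l: False}
  {n: True, l: True, s: True}
  {l: False, s: False, n: False}


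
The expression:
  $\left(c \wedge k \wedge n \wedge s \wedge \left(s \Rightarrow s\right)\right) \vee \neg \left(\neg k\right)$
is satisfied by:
  {k: True}


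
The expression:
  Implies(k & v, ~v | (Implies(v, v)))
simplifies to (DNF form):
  True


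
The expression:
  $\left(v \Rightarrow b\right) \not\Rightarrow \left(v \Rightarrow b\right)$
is never true.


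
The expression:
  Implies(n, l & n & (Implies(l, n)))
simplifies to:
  l | ~n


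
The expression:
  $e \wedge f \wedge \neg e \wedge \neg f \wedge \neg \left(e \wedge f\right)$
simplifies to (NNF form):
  $\text{False}$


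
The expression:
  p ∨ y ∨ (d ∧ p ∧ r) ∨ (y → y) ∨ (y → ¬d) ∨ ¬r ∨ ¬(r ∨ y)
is always true.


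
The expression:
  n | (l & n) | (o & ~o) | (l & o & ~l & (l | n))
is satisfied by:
  {n: True}


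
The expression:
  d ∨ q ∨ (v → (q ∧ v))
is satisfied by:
  {d: True, q: True, v: False}
  {d: True, v: False, q: False}
  {q: True, v: False, d: False}
  {q: False, v: False, d: False}
  {d: True, q: True, v: True}
  {d: True, v: True, q: False}
  {q: True, v: True, d: False}


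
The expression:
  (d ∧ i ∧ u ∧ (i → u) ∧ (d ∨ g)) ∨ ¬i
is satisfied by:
  {u: True, d: True, i: False}
  {u: True, d: False, i: False}
  {d: True, u: False, i: False}
  {u: False, d: False, i: False}
  {i: True, u: True, d: True}


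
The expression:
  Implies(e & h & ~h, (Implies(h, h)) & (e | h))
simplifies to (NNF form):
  True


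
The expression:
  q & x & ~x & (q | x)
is never true.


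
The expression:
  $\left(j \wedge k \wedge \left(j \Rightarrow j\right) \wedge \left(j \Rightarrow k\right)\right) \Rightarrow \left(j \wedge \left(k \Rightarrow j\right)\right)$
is always true.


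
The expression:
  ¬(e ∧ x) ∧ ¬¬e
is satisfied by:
  {e: True, x: False}


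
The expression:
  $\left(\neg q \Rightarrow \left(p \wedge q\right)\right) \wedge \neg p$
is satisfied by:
  {q: True, p: False}


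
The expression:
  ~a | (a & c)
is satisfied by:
  {c: True, a: False}
  {a: False, c: False}
  {a: True, c: True}


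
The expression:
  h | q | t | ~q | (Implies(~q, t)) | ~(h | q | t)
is always true.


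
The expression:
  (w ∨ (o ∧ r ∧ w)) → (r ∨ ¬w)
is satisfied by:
  {r: True, w: False}
  {w: False, r: False}
  {w: True, r: True}


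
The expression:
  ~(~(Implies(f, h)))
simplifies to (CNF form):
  h | ~f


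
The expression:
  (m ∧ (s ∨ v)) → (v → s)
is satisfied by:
  {s: True, m: False, v: False}
  {m: False, v: False, s: False}
  {v: True, s: True, m: False}
  {v: True, m: False, s: False}
  {s: True, m: True, v: False}
  {m: True, s: False, v: False}
  {v: True, m: True, s: True}


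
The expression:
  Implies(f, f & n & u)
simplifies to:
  ~f | (n & u)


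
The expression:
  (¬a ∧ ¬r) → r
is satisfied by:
  {r: True, a: True}
  {r: True, a: False}
  {a: True, r: False}


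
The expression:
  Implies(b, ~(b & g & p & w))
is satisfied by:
  {p: False, b: False, g: False, w: False}
  {w: True, p: False, b: False, g: False}
  {g: True, p: False, b: False, w: False}
  {w: True, g: True, p: False, b: False}
  {b: True, w: False, p: False, g: False}
  {w: True, b: True, p: False, g: False}
  {g: True, b: True, w: False, p: False}
  {w: True, g: True, b: True, p: False}
  {p: True, g: False, b: False, w: False}
  {w: True, p: True, g: False, b: False}
  {g: True, p: True, w: False, b: False}
  {w: True, g: True, p: True, b: False}
  {b: True, p: True, g: False, w: False}
  {w: True, b: True, p: True, g: False}
  {g: True, b: True, p: True, w: False}


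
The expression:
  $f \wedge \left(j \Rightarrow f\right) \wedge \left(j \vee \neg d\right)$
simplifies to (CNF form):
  $f \wedge \left(j \vee \neg d\right)$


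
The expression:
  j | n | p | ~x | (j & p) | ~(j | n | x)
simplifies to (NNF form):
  j | n | p | ~x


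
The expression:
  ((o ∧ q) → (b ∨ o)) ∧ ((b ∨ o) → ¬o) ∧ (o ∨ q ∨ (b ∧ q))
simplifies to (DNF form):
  q ∧ ¬o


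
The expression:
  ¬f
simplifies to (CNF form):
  ¬f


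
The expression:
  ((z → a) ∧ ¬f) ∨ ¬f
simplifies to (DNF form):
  ¬f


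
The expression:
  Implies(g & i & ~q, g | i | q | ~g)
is always true.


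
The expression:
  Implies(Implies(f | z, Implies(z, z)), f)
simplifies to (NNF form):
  f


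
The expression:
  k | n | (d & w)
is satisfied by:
  {n: True, k: True, w: True, d: True}
  {n: True, k: True, w: True, d: False}
  {n: True, k: True, d: True, w: False}
  {n: True, k: True, d: False, w: False}
  {n: True, w: True, d: True, k: False}
  {n: True, w: True, d: False, k: False}
  {n: True, w: False, d: True, k: False}
  {n: True, w: False, d: False, k: False}
  {k: True, w: True, d: True, n: False}
  {k: True, w: True, d: False, n: False}
  {k: True, d: True, w: False, n: False}
  {k: True, d: False, w: False, n: False}
  {w: True, d: True, k: False, n: False}


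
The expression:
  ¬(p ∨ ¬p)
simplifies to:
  False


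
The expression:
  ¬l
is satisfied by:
  {l: False}


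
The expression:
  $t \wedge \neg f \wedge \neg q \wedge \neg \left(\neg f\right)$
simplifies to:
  $\text{False}$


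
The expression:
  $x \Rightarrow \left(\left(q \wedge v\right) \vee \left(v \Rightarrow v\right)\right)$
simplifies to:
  $\text{True}$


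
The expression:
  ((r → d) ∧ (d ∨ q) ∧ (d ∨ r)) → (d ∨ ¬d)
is always true.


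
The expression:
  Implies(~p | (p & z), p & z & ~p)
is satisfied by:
  {p: True, z: False}


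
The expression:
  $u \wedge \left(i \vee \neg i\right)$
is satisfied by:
  {u: True}


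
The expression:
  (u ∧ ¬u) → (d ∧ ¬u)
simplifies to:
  True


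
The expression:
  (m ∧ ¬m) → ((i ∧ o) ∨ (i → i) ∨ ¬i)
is always true.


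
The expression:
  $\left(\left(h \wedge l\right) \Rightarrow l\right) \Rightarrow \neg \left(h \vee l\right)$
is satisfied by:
  {h: False, l: False}


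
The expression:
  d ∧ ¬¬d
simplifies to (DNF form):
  d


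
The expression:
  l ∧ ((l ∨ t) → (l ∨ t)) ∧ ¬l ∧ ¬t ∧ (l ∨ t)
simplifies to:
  False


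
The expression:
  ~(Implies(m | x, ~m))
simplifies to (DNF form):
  m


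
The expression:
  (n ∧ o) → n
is always true.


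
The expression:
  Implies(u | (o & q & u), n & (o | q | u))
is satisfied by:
  {n: True, u: False}
  {u: False, n: False}
  {u: True, n: True}


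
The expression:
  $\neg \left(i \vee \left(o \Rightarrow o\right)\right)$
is never true.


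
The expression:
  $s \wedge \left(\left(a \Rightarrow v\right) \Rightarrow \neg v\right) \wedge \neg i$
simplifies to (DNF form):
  $s \wedge \neg i \wedge \neg v$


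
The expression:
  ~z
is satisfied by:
  {z: False}


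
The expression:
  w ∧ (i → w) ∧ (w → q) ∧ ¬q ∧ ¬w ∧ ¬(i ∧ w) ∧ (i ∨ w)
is never true.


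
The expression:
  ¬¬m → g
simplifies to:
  g ∨ ¬m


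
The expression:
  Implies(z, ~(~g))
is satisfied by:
  {g: True, z: False}
  {z: False, g: False}
  {z: True, g: True}


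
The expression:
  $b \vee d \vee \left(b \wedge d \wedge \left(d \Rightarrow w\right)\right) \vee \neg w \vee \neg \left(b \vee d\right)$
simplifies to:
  $\text{True}$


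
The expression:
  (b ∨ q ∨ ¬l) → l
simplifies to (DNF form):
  l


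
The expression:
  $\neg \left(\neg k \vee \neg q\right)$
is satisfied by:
  {q: True, k: True}


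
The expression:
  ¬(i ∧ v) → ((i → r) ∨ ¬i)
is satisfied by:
  {r: True, v: True, i: False}
  {r: True, v: False, i: False}
  {v: True, r: False, i: False}
  {r: False, v: False, i: False}
  {r: True, i: True, v: True}
  {r: True, i: True, v: False}
  {i: True, v: True, r: False}


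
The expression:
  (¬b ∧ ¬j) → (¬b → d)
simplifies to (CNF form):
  b ∨ d ∨ j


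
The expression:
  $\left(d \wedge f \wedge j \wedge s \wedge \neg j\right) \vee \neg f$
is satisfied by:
  {f: False}


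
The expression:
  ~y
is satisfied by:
  {y: False}


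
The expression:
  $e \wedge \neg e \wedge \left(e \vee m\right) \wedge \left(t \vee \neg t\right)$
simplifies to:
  $\text{False}$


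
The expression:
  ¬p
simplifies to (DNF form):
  ¬p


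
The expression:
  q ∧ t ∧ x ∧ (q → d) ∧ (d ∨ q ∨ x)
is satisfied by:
  {t: True, x: True, d: True, q: True}


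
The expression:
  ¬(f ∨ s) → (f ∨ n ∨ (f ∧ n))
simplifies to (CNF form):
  f ∨ n ∨ s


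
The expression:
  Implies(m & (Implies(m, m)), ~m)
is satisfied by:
  {m: False}


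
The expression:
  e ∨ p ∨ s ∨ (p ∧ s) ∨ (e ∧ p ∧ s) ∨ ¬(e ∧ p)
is always true.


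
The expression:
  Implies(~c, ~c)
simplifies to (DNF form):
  True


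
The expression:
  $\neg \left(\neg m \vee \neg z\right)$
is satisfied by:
  {z: True, m: True}


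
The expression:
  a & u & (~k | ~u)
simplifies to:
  a & u & ~k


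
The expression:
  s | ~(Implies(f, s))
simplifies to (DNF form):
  f | s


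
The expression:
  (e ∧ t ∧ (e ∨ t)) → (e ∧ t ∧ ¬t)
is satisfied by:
  {e: False, t: False}
  {t: True, e: False}
  {e: True, t: False}


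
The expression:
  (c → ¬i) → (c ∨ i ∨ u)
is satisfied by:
  {i: True, c: True, u: True}
  {i: True, c: True, u: False}
  {i: True, u: True, c: False}
  {i: True, u: False, c: False}
  {c: True, u: True, i: False}
  {c: True, u: False, i: False}
  {u: True, c: False, i: False}


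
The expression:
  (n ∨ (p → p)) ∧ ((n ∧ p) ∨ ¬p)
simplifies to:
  n ∨ ¬p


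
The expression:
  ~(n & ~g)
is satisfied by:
  {g: True, n: False}
  {n: False, g: False}
  {n: True, g: True}


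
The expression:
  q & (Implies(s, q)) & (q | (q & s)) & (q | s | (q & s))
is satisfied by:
  {q: True}


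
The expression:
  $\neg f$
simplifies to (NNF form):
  $\neg f$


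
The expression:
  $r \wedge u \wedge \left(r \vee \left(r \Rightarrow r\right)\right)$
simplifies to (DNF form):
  $r \wedge u$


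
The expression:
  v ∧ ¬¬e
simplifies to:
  e ∧ v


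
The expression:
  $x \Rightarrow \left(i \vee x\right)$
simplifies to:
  $\text{True}$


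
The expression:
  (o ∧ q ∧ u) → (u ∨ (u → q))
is always true.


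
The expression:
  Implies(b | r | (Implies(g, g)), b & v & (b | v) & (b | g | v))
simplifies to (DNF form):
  b & v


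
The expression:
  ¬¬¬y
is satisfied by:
  {y: False}


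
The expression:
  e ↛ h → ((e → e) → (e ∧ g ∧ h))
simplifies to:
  h ∨ ¬e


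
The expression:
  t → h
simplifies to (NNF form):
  h ∨ ¬t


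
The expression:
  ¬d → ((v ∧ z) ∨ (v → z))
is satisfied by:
  {d: True, z: True, v: False}
  {d: True, v: False, z: False}
  {z: True, v: False, d: False}
  {z: False, v: False, d: False}
  {d: True, z: True, v: True}
  {d: True, v: True, z: False}
  {z: True, v: True, d: False}


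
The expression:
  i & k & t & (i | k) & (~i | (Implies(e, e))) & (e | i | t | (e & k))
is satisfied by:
  {t: True, i: True, k: True}


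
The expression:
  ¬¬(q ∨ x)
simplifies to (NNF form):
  q ∨ x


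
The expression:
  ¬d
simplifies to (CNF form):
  ¬d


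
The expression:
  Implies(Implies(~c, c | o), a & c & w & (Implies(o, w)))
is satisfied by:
  {w: True, a: True, c: False, o: False}
  {w: True, a: False, c: False, o: False}
  {a: True, o: False, w: False, c: False}
  {o: False, a: False, w: False, c: False}
  {c: True, w: True, a: True, o: False}
  {c: True, o: True, w: True, a: True}


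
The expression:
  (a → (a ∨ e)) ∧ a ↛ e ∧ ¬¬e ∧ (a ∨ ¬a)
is never true.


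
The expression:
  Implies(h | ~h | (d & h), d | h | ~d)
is always true.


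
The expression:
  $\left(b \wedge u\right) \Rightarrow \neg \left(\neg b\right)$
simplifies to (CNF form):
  $\text{True}$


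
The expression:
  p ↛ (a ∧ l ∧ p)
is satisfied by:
  {p: True, l: False, a: False}
  {p: True, a: True, l: False}
  {p: True, l: True, a: False}


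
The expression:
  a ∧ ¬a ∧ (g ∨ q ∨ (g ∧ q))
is never true.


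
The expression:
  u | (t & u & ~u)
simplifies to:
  u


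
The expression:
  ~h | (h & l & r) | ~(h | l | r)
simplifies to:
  ~h | (l & r)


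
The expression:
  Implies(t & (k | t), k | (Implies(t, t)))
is always true.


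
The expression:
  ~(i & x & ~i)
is always true.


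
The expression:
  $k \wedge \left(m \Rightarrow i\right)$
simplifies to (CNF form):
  $k \wedge \left(i \vee \neg m\right)$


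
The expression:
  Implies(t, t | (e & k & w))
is always true.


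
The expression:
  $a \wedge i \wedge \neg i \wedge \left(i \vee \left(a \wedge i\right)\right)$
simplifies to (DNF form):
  $\text{False}$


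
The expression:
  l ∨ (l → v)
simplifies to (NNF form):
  True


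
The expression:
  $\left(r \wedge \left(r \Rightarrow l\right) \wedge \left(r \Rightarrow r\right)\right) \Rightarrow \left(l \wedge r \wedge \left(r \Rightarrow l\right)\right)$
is always true.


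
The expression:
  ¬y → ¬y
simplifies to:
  True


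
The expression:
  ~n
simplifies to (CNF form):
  ~n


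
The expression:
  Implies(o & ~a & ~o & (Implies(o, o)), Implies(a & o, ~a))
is always true.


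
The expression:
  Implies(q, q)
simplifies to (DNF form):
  True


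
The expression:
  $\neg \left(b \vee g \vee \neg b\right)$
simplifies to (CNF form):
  $\text{False}$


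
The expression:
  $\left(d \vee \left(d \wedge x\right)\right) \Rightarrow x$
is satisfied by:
  {x: True, d: False}
  {d: False, x: False}
  {d: True, x: True}


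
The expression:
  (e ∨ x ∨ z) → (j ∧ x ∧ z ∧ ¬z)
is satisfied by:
  {x: False, e: False, z: False}


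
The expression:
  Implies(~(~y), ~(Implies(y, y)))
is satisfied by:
  {y: False}


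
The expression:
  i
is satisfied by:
  {i: True}


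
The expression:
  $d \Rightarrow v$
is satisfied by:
  {v: True, d: False}
  {d: False, v: False}
  {d: True, v: True}


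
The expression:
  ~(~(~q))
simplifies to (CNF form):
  ~q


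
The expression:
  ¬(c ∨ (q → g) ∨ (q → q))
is never true.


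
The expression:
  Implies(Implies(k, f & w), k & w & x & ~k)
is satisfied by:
  {k: True, w: False, f: False}
  {f: True, k: True, w: False}
  {w: True, k: True, f: False}


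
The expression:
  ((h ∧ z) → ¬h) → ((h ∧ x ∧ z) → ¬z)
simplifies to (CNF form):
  True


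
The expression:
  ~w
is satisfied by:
  {w: False}


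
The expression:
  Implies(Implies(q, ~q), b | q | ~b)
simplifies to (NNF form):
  True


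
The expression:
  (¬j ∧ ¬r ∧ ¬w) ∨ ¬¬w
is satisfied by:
  {w: True, r: False, j: False}
  {j: True, w: True, r: False}
  {w: True, r: True, j: False}
  {j: True, w: True, r: True}
  {j: False, r: False, w: False}


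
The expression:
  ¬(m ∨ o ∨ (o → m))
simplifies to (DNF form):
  False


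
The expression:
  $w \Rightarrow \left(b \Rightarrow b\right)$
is always true.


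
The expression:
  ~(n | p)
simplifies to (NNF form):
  ~n & ~p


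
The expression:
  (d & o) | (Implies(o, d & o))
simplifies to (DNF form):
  d | ~o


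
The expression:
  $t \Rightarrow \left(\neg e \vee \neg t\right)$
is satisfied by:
  {e: False, t: False}
  {t: True, e: False}
  {e: True, t: False}


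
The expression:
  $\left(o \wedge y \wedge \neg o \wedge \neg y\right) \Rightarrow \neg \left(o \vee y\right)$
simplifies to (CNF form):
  $\text{True}$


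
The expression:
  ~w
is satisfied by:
  {w: False}


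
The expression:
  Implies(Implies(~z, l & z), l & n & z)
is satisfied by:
  {l: True, n: True, z: False}
  {l: True, n: False, z: False}
  {n: True, l: False, z: False}
  {l: False, n: False, z: False}
  {l: True, z: True, n: True}


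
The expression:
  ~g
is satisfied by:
  {g: False}


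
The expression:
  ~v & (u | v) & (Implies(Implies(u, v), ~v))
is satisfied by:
  {u: True, v: False}


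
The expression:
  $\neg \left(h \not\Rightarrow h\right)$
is always true.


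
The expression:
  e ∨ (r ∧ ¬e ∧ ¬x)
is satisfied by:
  {e: True, r: True, x: False}
  {e: True, r: False, x: False}
  {x: True, e: True, r: True}
  {x: True, e: True, r: False}
  {r: True, x: False, e: False}


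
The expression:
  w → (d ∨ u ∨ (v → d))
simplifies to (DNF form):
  d ∨ u ∨ ¬v ∨ ¬w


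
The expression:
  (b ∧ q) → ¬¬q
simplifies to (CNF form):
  True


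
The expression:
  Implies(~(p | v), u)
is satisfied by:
  {u: True, v: True, p: True}
  {u: True, v: True, p: False}
  {u: True, p: True, v: False}
  {u: True, p: False, v: False}
  {v: True, p: True, u: False}
  {v: True, p: False, u: False}
  {p: True, v: False, u: False}


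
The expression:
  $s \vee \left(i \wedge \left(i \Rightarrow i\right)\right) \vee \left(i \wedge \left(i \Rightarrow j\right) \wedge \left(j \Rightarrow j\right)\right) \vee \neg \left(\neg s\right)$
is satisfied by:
  {i: True, s: True}
  {i: True, s: False}
  {s: True, i: False}


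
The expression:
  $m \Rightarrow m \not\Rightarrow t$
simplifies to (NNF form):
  $\neg m \vee \neg t$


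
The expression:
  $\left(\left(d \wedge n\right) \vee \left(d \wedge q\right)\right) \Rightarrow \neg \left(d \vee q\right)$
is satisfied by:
  {q: False, d: False, n: False}
  {n: True, q: False, d: False}
  {q: True, n: False, d: False}
  {n: True, q: True, d: False}
  {d: True, n: False, q: False}


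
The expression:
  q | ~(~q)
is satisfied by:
  {q: True}


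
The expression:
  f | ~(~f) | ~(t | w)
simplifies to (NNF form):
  f | (~t & ~w)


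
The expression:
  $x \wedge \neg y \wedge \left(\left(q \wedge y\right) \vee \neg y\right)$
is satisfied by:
  {x: True, y: False}


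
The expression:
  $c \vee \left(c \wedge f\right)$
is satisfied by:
  {c: True}


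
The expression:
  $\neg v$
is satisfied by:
  {v: False}


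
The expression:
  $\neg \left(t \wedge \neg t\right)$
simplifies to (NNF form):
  $\text{True}$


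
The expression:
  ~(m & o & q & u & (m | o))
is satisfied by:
  {u: False, m: False, q: False, o: False}
  {o: True, u: False, m: False, q: False}
  {q: True, u: False, m: False, o: False}
  {o: True, q: True, u: False, m: False}
  {m: True, o: False, u: False, q: False}
  {o: True, m: True, u: False, q: False}
  {q: True, m: True, o: False, u: False}
  {o: True, q: True, m: True, u: False}
  {u: True, q: False, m: False, o: False}
  {o: True, u: True, q: False, m: False}
  {q: True, u: True, o: False, m: False}
  {o: True, q: True, u: True, m: False}
  {m: True, u: True, q: False, o: False}
  {o: True, m: True, u: True, q: False}
  {q: True, m: True, u: True, o: False}


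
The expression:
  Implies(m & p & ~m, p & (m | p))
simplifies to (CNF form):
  True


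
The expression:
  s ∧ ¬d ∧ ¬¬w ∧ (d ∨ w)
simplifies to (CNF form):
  s ∧ w ∧ ¬d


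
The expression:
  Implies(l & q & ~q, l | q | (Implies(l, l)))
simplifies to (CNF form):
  True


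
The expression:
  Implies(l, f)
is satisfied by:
  {f: True, l: False}
  {l: False, f: False}
  {l: True, f: True}


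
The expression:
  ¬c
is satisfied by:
  {c: False}


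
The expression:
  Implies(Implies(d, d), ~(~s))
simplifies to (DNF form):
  s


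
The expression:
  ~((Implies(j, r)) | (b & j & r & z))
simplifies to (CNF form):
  j & ~r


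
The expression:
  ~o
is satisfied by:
  {o: False}


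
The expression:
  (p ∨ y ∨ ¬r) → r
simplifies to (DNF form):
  r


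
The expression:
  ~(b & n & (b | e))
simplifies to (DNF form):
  ~b | ~n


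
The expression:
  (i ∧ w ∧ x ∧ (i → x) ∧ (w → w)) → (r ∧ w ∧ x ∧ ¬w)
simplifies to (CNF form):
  ¬i ∨ ¬w ∨ ¬x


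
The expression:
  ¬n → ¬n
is always true.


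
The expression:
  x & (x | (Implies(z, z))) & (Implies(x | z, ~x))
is never true.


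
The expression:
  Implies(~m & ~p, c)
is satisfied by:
  {c: True, m: True, p: True}
  {c: True, m: True, p: False}
  {c: True, p: True, m: False}
  {c: True, p: False, m: False}
  {m: True, p: True, c: False}
  {m: True, p: False, c: False}
  {p: True, m: False, c: False}


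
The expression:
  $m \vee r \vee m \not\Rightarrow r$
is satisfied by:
  {r: True, m: True}
  {r: True, m: False}
  {m: True, r: False}


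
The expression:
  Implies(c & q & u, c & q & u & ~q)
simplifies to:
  ~c | ~q | ~u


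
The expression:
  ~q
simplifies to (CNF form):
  ~q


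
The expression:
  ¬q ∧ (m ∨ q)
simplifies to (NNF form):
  m ∧ ¬q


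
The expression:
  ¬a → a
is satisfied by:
  {a: True}


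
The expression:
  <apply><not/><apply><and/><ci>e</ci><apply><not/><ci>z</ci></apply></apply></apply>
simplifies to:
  <apply><or/><ci>z</ci><apply><not/><ci>e</ci></apply></apply>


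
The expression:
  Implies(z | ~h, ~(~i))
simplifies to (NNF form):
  i | (h & ~z)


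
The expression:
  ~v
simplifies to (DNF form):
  ~v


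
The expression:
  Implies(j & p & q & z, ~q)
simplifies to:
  ~j | ~p | ~q | ~z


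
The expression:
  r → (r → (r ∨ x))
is always true.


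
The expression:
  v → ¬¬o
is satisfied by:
  {o: True, v: False}
  {v: False, o: False}
  {v: True, o: True}


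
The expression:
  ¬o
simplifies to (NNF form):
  ¬o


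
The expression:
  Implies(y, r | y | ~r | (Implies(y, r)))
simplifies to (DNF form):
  True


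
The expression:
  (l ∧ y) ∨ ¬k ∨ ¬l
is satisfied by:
  {y: True, l: False, k: False}
  {l: False, k: False, y: False}
  {y: True, k: True, l: False}
  {k: True, l: False, y: False}
  {y: True, l: True, k: False}
  {l: True, y: False, k: False}
  {y: True, k: True, l: True}


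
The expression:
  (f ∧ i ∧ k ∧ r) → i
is always true.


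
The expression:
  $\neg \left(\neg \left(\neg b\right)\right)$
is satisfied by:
  {b: False}


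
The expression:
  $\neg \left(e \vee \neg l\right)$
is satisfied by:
  {l: True, e: False}


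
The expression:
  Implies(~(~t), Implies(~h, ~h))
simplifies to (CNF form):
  True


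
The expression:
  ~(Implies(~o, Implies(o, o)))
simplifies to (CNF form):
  False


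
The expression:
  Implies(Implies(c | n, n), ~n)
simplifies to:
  ~n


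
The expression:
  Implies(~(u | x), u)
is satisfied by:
  {x: True, u: True}
  {x: True, u: False}
  {u: True, x: False}


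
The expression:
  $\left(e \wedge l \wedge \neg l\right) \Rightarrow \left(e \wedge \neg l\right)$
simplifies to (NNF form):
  $\text{True}$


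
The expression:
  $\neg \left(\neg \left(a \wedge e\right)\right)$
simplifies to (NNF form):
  $a \wedge e$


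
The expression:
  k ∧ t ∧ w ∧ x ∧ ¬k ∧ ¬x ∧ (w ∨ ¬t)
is never true.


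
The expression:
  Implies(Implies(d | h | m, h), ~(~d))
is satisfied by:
  {d: True, m: True, h: False}
  {d: True, h: False, m: False}
  {d: True, m: True, h: True}
  {d: True, h: True, m: False}
  {m: True, h: False, d: False}


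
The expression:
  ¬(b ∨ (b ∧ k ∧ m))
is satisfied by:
  {b: False}


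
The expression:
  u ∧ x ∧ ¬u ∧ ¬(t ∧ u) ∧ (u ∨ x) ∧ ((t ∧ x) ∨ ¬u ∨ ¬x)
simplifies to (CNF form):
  False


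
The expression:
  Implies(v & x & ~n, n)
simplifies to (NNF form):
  n | ~v | ~x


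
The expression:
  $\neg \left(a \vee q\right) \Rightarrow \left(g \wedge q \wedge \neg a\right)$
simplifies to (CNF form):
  $a \vee q$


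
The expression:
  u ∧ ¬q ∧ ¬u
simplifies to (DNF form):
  False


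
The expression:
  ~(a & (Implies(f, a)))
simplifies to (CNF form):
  ~a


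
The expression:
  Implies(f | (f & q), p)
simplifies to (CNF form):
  p | ~f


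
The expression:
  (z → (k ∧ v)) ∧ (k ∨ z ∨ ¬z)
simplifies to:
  (k ∧ v) ∨ ¬z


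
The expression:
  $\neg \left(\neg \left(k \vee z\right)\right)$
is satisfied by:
  {k: True, z: True}
  {k: True, z: False}
  {z: True, k: False}


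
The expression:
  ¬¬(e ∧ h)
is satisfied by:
  {h: True, e: True}


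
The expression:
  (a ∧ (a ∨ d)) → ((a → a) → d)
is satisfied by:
  {d: True, a: False}
  {a: False, d: False}
  {a: True, d: True}


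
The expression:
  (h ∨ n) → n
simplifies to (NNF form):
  n ∨ ¬h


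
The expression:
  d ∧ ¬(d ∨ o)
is never true.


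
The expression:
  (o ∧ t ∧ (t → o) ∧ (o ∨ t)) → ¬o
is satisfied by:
  {o: False, t: False}
  {t: True, o: False}
  {o: True, t: False}


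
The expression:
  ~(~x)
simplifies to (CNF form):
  x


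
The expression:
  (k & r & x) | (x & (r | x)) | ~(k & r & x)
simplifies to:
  True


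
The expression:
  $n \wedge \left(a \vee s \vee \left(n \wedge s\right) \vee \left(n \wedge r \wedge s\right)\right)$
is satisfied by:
  {a: True, s: True, n: True}
  {a: True, n: True, s: False}
  {s: True, n: True, a: False}


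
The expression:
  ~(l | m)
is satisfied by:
  {l: False, m: False}


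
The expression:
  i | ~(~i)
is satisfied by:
  {i: True}


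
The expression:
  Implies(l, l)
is always true.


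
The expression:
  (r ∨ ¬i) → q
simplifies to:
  q ∨ (i ∧ ¬r)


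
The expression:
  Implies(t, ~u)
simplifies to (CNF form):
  ~t | ~u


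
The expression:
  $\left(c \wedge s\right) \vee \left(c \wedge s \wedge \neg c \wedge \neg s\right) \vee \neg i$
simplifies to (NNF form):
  $\left(c \wedge s\right) \vee \neg i$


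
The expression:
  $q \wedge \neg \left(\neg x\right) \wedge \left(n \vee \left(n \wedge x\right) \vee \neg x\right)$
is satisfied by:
  {x: True, q: True, n: True}


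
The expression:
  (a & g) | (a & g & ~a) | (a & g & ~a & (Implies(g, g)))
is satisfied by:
  {a: True, g: True}


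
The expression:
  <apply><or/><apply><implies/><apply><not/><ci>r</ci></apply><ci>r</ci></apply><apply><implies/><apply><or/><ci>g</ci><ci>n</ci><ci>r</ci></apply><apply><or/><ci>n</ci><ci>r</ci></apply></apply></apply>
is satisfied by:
  {r: True, n: True, g: False}
  {r: True, g: False, n: False}
  {n: True, g: False, r: False}
  {n: False, g: False, r: False}
  {r: True, n: True, g: True}
  {r: True, g: True, n: False}
  {n: True, g: True, r: False}


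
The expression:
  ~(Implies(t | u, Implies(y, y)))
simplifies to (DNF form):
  False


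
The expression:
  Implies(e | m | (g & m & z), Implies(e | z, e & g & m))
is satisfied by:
  {g: True, z: False, e: False, m: False}
  {g: False, z: False, e: False, m: False}
  {m: True, g: True, z: False, e: False}
  {m: True, g: False, z: False, e: False}
  {z: True, g: True, m: False, e: False}
  {z: True, m: False, g: False, e: False}
  {z: False, e: True, m: True, g: True}
  {m: True, e: True, z: True, g: True}


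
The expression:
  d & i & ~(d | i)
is never true.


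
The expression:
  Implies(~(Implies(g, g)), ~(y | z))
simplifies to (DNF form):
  True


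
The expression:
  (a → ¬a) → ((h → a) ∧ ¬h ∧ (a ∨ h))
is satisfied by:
  {a: True}


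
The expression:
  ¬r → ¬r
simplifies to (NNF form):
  True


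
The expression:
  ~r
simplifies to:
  ~r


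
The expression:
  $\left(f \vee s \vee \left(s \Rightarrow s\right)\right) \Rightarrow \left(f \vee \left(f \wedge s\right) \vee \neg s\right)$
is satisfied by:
  {f: True, s: False}
  {s: False, f: False}
  {s: True, f: True}


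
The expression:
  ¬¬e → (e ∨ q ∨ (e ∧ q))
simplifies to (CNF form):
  True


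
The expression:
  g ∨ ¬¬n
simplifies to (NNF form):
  g ∨ n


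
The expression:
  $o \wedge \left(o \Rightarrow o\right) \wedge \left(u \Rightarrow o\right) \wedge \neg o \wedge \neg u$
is never true.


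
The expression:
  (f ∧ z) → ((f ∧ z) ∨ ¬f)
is always true.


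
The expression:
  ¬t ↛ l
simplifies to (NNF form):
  ¬l ∧ ¬t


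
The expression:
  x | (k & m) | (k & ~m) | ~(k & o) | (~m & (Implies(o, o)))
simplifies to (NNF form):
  True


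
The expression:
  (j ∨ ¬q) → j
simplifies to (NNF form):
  j ∨ q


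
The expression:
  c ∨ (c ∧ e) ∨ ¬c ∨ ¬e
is always true.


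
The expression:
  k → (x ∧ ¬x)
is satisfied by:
  {k: False}


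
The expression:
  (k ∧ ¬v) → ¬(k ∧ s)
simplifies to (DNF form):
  v ∨ ¬k ∨ ¬s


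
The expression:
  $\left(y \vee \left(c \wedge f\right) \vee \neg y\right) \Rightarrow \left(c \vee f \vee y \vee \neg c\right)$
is always true.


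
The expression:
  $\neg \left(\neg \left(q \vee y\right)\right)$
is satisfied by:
  {y: True, q: True}
  {y: True, q: False}
  {q: True, y: False}


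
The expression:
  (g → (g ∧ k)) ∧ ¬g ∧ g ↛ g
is never true.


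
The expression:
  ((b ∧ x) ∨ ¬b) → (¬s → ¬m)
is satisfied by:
  {s: True, b: True, m: False, x: False}
  {s: True, b: False, m: False, x: False}
  {s: True, x: True, b: True, m: False}
  {s: True, x: True, b: False, m: False}
  {b: True, x: False, m: False, s: False}
  {b: False, x: False, m: False, s: False}
  {x: True, b: True, m: False, s: False}
  {x: True, b: False, m: False, s: False}
  {s: True, m: True, b: True, x: False}
  {s: True, m: True, b: False, x: False}
  {s: True, x: True, m: True, b: True}
  {s: True, x: True, m: True, b: False}
  {m: True, b: True, x: False, s: False}


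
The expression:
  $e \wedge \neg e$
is never true.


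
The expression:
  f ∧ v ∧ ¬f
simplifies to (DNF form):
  False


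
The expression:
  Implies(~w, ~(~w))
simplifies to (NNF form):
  w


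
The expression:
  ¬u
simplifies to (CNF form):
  ¬u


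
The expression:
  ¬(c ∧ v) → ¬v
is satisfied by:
  {c: True, v: False}
  {v: False, c: False}
  {v: True, c: True}


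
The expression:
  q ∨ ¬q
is always true.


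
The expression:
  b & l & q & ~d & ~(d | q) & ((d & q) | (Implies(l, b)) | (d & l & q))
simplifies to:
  False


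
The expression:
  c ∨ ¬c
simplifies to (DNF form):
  True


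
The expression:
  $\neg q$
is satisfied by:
  {q: False}


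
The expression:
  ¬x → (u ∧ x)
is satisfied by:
  {x: True}


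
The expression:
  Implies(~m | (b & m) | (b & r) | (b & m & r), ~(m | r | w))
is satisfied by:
  {m: True, w: False, b: False, r: False}
  {r: True, m: True, w: False, b: False}
  {m: True, w: True, b: False, r: False}
  {r: True, m: True, w: True, b: False}
  {r: False, w: False, b: False, m: False}
  {b: True, r: False, w: False, m: False}


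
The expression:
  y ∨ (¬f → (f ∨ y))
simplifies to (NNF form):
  f ∨ y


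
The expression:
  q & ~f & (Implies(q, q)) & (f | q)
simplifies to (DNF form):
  q & ~f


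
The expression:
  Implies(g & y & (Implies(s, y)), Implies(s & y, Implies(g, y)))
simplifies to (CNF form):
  True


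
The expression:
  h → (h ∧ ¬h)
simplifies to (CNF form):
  ¬h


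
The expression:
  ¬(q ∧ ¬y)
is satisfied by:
  {y: True, q: False}
  {q: False, y: False}
  {q: True, y: True}


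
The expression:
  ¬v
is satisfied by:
  {v: False}


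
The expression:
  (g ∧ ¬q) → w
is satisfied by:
  {q: True, w: True, g: False}
  {q: True, g: False, w: False}
  {w: True, g: False, q: False}
  {w: False, g: False, q: False}
  {q: True, w: True, g: True}
  {q: True, g: True, w: False}
  {w: True, g: True, q: False}


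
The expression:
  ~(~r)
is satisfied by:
  {r: True}


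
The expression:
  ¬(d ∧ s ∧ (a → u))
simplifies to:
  (a ∧ ¬u) ∨ ¬d ∨ ¬s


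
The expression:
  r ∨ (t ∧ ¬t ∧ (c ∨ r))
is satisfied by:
  {r: True}


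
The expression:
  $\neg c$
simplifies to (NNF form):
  $\neg c$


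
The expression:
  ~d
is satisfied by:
  {d: False}


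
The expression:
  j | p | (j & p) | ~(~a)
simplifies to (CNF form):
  a | j | p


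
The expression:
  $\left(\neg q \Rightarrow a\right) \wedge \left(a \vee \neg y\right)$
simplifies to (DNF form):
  $a \vee \left(q \wedge \neg y\right)$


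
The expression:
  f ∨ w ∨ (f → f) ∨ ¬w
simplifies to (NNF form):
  True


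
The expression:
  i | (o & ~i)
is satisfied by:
  {i: True, o: True}
  {i: True, o: False}
  {o: True, i: False}


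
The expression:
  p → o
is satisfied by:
  {o: True, p: False}
  {p: False, o: False}
  {p: True, o: True}


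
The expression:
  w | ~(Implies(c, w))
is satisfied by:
  {c: True, w: True}
  {c: True, w: False}
  {w: True, c: False}


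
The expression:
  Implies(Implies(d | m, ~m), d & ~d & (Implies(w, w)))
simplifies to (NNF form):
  m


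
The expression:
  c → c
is always true.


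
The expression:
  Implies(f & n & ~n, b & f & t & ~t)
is always true.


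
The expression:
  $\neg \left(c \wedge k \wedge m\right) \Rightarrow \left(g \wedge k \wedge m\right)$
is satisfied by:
  {k: True, m: True, c: True, g: True}
  {k: True, m: True, c: True, g: False}
  {k: True, m: True, g: True, c: False}


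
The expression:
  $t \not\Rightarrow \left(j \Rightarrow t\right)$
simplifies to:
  $\text{False}$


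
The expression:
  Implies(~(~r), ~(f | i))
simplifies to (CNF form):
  (~f | ~r) & (~i | ~r)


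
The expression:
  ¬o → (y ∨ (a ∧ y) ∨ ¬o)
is always true.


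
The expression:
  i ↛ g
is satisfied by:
  {i: True, g: False}


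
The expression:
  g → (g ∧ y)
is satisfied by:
  {y: True, g: False}
  {g: False, y: False}
  {g: True, y: True}


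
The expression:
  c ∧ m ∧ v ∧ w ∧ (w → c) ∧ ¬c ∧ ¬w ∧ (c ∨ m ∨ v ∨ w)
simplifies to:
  False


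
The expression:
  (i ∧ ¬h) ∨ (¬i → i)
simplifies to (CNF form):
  i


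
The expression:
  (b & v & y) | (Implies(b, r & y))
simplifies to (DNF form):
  ~b | (r & y) | (v & y)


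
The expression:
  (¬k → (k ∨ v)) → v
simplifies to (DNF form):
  v ∨ ¬k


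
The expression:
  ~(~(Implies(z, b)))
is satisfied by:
  {b: True, z: False}
  {z: False, b: False}
  {z: True, b: True}


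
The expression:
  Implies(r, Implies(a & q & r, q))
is always true.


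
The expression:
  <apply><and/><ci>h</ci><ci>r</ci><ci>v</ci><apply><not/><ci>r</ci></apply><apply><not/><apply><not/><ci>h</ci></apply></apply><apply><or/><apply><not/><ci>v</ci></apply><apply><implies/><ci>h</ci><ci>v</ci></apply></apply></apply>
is never true.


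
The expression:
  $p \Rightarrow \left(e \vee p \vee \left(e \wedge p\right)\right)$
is always true.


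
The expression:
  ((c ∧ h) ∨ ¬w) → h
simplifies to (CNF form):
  h ∨ w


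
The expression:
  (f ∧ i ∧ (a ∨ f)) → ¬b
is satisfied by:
  {b: False, i: False, f: False}
  {f: True, b: False, i: False}
  {i: True, b: False, f: False}
  {f: True, i: True, b: False}
  {b: True, f: False, i: False}
  {f: True, b: True, i: False}
  {i: True, b: True, f: False}


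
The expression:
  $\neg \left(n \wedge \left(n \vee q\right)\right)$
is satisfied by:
  {n: False}


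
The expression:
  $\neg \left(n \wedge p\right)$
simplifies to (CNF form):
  $\neg n \vee \neg p$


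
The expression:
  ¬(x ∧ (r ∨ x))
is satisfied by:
  {x: False}


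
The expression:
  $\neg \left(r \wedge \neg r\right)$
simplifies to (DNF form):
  $\text{True}$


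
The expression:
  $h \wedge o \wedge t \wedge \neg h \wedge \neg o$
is never true.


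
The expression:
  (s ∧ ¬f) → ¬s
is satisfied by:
  {f: True, s: False}
  {s: False, f: False}
  {s: True, f: True}


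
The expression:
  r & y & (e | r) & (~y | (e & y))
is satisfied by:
  {r: True, e: True, y: True}
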